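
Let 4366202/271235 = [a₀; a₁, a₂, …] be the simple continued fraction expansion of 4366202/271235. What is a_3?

1

4366202 ÷ 271235 → quotient 16, remainder 26442
271235 ÷ 26442 → quotient 10, remainder 6815
26442 ÷ 6815 → quotient 3, remainder 5997
6815 ÷ 5997 → quotient 1, remainder 818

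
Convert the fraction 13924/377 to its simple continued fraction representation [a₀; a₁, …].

Apply division with remainder until the remainder is 0:
⌊13924/377⌋ = 36, remainder 352
⌊377/352⌋ = 1, remainder 25
⌊352/25⌋ = 14, remainder 2
⌊25/2⌋ = 12, remainder 1
⌊2/1⌋ = 2, remainder 0

[36; 1, 14, 12, 2]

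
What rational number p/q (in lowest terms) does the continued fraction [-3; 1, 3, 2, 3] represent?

a_0 = -3: -3/1
a_1 = 1: -2/1
a_2 = 3: -9/4
a_3 = 2: -20/9
a_4 = 3: -69/31

-69/31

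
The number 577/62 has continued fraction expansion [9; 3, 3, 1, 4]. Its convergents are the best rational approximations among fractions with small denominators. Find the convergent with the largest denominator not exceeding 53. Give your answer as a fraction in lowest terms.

121/13

a_0 = 9: 9/1  (≤ bound)
a_1 = 3: 28/3  (≤ bound)
a_2 = 3: 93/10  (≤ bound)
a_3 = 1: 121/13  (≤ bound)
a_4 = 4: 577/62  (> 53, stop)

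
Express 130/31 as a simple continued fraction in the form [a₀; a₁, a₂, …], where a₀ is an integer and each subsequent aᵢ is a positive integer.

[4; 5, 6]

130 ÷ 31 → quotient 4, remainder 6
31 ÷ 6 → quotient 5, remainder 1
6 ÷ 1 → quotient 6, remainder 0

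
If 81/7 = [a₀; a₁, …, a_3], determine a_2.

1

81 ÷ 7 → quotient 11, remainder 4
7 ÷ 4 → quotient 1, remainder 3
4 ÷ 3 → quotient 1, remainder 1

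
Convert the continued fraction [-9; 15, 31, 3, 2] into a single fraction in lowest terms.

a_0 = -9: -9/1
a_1 = 15: -134/15
a_2 = 31: -4163/466
a_3 = 3: -12623/1413
a_4 = 2: -29409/3292

-29409/3292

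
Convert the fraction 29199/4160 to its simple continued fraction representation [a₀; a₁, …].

Repeatedly divide and take the remainder:
29199 ÷ 4160 → quotient 7, remainder 79
4160 ÷ 79 → quotient 52, remainder 52
79 ÷ 52 → quotient 1, remainder 27
52 ÷ 27 → quotient 1, remainder 25
27 ÷ 25 → quotient 1, remainder 2
25 ÷ 2 → quotient 12, remainder 1
2 ÷ 1 → quotient 2, remainder 0

[7; 52, 1, 1, 1, 12, 2]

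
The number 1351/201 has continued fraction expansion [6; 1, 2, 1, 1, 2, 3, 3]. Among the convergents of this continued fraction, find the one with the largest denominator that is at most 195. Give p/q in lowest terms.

410/61

a_0 = 6: 6/1  (≤ bound)
a_1 = 1: 7/1  (≤ bound)
a_2 = 2: 20/3  (≤ bound)
a_3 = 1: 27/4  (≤ bound)
a_4 = 1: 47/7  (≤ bound)
a_5 = 2: 121/18  (≤ bound)
a_6 = 3: 410/61  (≤ bound)
a_7 = 3: 1351/201  (> 195, stop)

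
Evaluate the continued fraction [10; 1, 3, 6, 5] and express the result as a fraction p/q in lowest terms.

Start with 5.
6 + 1/(5/1) = 6 + 1/5 = 31/5
3 + 1/(31/5) = 3 + 5/31 = 98/31
1 + 1/(98/31) = 1 + 31/98 = 129/98
10 + 1/(129/98) = 10 + 98/129 = 1388/129

1388/129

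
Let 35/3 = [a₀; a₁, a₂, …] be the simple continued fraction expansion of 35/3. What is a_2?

Repeatedly divide and take the remainder:
35 = 11·3 + 2, so a_0 = 11
3 = 1·2 + 1, so a_1 = 1
2 = 2·1 + 0, so a_2 = 2

2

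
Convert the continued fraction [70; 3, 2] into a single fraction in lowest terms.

492/7

Start with 2.
3 + 1/(2/1) = 3 + 1/2 = 7/2
70 + 1/(7/2) = 70 + 2/7 = 492/7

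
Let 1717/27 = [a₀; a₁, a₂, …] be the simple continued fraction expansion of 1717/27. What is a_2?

Repeatedly divide and take the remainder:
1717 ÷ 27 → quotient 63, remainder 16
27 ÷ 16 → quotient 1, remainder 11
16 ÷ 11 → quotient 1, remainder 5

1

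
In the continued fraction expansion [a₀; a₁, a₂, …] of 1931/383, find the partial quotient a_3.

15

Run the Euclidean algorithm, recording each quotient:
1931 ÷ 383 → quotient 5, remainder 16
383 ÷ 16 → quotient 23, remainder 15
16 ÷ 15 → quotient 1, remainder 1
15 ÷ 1 → quotient 15, remainder 0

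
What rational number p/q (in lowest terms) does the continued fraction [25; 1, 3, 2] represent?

232/9

Compute successive convergents:
a_0 = 25: 25/1
a_1 = 1: 26/1
a_2 = 3: 103/4
a_3 = 2: 232/9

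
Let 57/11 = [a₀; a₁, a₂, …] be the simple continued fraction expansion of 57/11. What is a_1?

57 = 5·11 + 2, so a_0 = 5
11 = 5·2 + 1, so a_1 = 5

5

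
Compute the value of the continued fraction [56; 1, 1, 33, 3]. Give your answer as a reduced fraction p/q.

Collapse the nested fraction from the inside out:
Start with 3.
33 + 1/(3/1) = 33 + 1/3 = 100/3
1 + 1/(100/3) = 1 + 3/100 = 103/100
1 + 1/(103/100) = 1 + 100/103 = 203/103
56 + 1/(203/103) = 56 + 103/203 = 11471/203

11471/203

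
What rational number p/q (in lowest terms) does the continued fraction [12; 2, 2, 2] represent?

Start with 2.
2 + 1/(2/1) = 2 + 1/2 = 5/2
2 + 1/(5/2) = 2 + 2/5 = 12/5
12 + 1/(12/5) = 12 + 5/12 = 149/12

149/12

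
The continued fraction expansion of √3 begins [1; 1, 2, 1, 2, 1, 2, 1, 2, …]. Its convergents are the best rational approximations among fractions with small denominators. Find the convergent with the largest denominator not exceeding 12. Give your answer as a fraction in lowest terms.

List convergents until the denominator exceeds the bound:
a_0 = 1: 1/1  (≤ bound)
a_1 = 1: 2/1  (≤ bound)
a_2 = 2: 5/3  (≤ bound)
a_3 = 1: 7/4  (≤ bound)
a_4 = 2: 19/11  (≤ bound)
a_5 = 1: 26/15  (> 12, stop)

19/11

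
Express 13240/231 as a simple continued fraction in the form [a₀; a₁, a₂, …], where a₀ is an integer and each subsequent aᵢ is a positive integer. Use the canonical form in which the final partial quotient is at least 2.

[57; 3, 6, 12]

13240 ÷ 231 → quotient 57, remainder 73
231 ÷ 73 → quotient 3, remainder 12
73 ÷ 12 → quotient 6, remainder 1
12 ÷ 1 → quotient 12, remainder 0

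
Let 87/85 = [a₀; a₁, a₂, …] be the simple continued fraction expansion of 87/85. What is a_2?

2

⌊87/85⌋ = 1, remainder 2
⌊85/2⌋ = 42, remainder 1
⌊2/1⌋ = 2, remainder 0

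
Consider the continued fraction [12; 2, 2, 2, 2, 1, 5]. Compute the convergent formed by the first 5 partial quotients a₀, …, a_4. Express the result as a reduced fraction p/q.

Work from the innermost term outward:
Start with 2.
2 + 1/(2/1) = 2 + 1/2 = 5/2
2 + 1/(5/2) = 2 + 2/5 = 12/5
2 + 1/(12/5) = 2 + 5/12 = 29/12
12 + 1/(29/12) = 12 + 12/29 = 360/29

360/29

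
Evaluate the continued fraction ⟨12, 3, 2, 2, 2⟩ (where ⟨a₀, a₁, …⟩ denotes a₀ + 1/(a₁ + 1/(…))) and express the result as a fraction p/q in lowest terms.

Starting at the tail and folding back:
Start with 2.
2 + 1/(2/1) = 2 + 1/2 = 5/2
2 + 1/(5/2) = 2 + 2/5 = 12/5
3 + 1/(12/5) = 3 + 5/12 = 41/12
12 + 1/(41/12) = 12 + 12/41 = 504/41

504/41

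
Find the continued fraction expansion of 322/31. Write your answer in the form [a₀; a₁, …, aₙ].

322 ÷ 31 → quotient 10, remainder 12
31 ÷ 12 → quotient 2, remainder 7
12 ÷ 7 → quotient 1, remainder 5
7 ÷ 5 → quotient 1, remainder 2
5 ÷ 2 → quotient 2, remainder 1
2 ÷ 1 → quotient 2, remainder 0

[10; 2, 1, 1, 2, 2]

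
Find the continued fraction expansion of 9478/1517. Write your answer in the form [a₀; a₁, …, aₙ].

Repeatedly divide and take the remainder:
⌊9478/1517⌋ = 6, remainder 376
⌊1517/376⌋ = 4, remainder 13
⌊376/13⌋ = 28, remainder 12
⌊13/12⌋ = 1, remainder 1
⌊12/1⌋ = 12, remainder 0

[6; 4, 28, 1, 12]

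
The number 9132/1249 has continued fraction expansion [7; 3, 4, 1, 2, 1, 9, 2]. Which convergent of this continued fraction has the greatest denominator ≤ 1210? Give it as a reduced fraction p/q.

List convergents until the denominator exceeds the bound:
a_0 = 7: 7/1  (≤ bound)
a_1 = 3: 22/3  (≤ bound)
a_2 = 4: 95/13  (≤ bound)
a_3 = 1: 117/16  (≤ bound)
a_4 = 2: 329/45  (≤ bound)
a_5 = 1: 446/61  (≤ bound)
a_6 = 9: 4343/594  (≤ bound)
a_7 = 2: 9132/1249  (> 1210, stop)

4343/594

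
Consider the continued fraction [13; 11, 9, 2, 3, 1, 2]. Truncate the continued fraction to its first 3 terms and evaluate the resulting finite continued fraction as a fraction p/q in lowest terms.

1309/100

Start with 9.
11 + 1/(9/1) = 11 + 1/9 = 100/9
13 + 1/(100/9) = 13 + 9/100 = 1309/100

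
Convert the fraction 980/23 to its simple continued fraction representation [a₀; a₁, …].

[42; 1, 1, 1, 1, 4]

Repeatedly divide and take the remainder:
⌊980/23⌋ = 42, remainder 14
⌊23/14⌋ = 1, remainder 9
⌊14/9⌋ = 1, remainder 5
⌊9/5⌋ = 1, remainder 4
⌊5/4⌋ = 1, remainder 1
⌊4/1⌋ = 4, remainder 0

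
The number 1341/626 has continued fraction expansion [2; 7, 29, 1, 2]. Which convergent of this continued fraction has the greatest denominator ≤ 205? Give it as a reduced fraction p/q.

437/204

List convergents until the denominator exceeds the bound:
a_0 = 2: 2/1  (≤ bound)
a_1 = 7: 15/7  (≤ bound)
a_2 = 29: 437/204  (≤ bound)
a_3 = 1: 452/211  (> 205, stop)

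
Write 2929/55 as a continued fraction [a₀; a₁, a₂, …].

Repeatedly divide and take the remainder:
2929 ÷ 55 → quotient 53, remainder 14
55 ÷ 14 → quotient 3, remainder 13
14 ÷ 13 → quotient 1, remainder 1
13 ÷ 1 → quotient 13, remainder 0

[53; 3, 1, 13]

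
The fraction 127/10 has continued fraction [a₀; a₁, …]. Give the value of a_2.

Repeatedly divide and take the remainder:
⌊127/10⌋ = 12, remainder 7
⌊10/7⌋ = 1, remainder 3
⌊7/3⌋ = 2, remainder 1

2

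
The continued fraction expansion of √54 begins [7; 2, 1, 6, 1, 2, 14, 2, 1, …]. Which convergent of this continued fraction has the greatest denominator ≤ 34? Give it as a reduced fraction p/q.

169/23

a_0 = 7: 7/1  (≤ bound)
a_1 = 2: 15/2  (≤ bound)
a_2 = 1: 22/3  (≤ bound)
a_3 = 6: 147/20  (≤ bound)
a_4 = 1: 169/23  (≤ bound)
a_5 = 2: 485/66  (> 34, stop)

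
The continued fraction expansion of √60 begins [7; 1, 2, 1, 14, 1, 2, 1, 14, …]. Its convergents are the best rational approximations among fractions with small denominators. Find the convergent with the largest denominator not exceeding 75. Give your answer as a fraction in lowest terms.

a_0 = 7: 7/1  (≤ bound)
a_1 = 1: 8/1  (≤ bound)
a_2 = 2: 23/3  (≤ bound)
a_3 = 1: 31/4  (≤ bound)
a_4 = 14: 457/59  (≤ bound)
a_5 = 1: 488/63  (≤ bound)
a_6 = 2: 1433/185  (> 75, stop)

488/63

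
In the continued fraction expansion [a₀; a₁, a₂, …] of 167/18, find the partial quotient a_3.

Run the Euclidean algorithm, recording each quotient:
167 ÷ 18 → quotient 9, remainder 5
18 ÷ 5 → quotient 3, remainder 3
5 ÷ 3 → quotient 1, remainder 2
3 ÷ 2 → quotient 1, remainder 1

1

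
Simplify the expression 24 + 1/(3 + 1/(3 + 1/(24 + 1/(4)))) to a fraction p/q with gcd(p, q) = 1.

23863/982

Start with 4.
24 + 1/(4/1) = 24 + 1/4 = 97/4
3 + 1/(97/4) = 3 + 4/97 = 295/97
3 + 1/(295/97) = 3 + 97/295 = 982/295
24 + 1/(982/295) = 24 + 295/982 = 23863/982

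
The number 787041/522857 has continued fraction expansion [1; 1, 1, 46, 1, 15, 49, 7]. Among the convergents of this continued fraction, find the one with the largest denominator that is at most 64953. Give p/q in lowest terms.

2285/1518

List convergents until the denominator exceeds the bound:
a_0 = 1: 1/1  (≤ bound)
a_1 = 1: 2/1  (≤ bound)
a_2 = 1: 3/2  (≤ bound)
a_3 = 46: 140/93  (≤ bound)
a_4 = 1: 143/95  (≤ bound)
a_5 = 15: 2285/1518  (≤ bound)
a_6 = 49: 112108/74477  (> 64953, stop)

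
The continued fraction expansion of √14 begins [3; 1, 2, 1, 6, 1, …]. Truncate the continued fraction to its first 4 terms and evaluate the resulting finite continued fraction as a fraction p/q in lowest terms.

15/4

Starting at the tail and folding back:
Start with 1.
2 + 1/(1/1) = 2 + 1/1 = 3/1
1 + 1/(3/1) = 1 + 1/3 = 4/3
3 + 1/(4/3) = 3 + 3/4 = 15/4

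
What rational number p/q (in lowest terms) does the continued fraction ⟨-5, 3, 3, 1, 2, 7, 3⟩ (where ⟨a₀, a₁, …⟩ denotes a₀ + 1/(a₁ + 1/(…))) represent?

Start with 3.
7 + 1/(3/1) = 7 + 1/3 = 22/3
2 + 1/(22/3) = 2 + 3/22 = 47/22
1 + 1/(47/22) = 1 + 22/47 = 69/47
3 + 1/(69/47) = 3 + 47/69 = 254/69
3 + 1/(254/69) = 3 + 69/254 = 831/254
-5 + 1/(831/254) = -5 + 254/831 = -3901/831

-3901/831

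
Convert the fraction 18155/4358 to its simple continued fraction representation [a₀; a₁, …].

Repeatedly divide and take the remainder:
18155 = 4·4358 + 723, so a_0 = 4
4358 = 6·723 + 20, so a_1 = 6
723 = 36·20 + 3, so a_2 = 36
20 = 6·3 + 2, so a_3 = 6
3 = 1·2 + 1, so a_4 = 1
2 = 2·1 + 0, so a_5 = 2

[4; 6, 36, 6, 1, 2]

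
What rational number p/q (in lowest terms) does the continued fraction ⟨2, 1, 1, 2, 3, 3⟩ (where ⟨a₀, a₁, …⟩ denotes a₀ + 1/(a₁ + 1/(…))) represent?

Work from the innermost term outward:
Start with 3.
3 + 1/(3/1) = 3 + 1/3 = 10/3
2 + 1/(10/3) = 2 + 3/10 = 23/10
1 + 1/(23/10) = 1 + 10/23 = 33/23
1 + 1/(33/23) = 1 + 23/33 = 56/33
2 + 1/(56/33) = 2 + 33/56 = 145/56

145/56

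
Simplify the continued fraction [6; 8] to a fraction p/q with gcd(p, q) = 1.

49/8

Starting at the tail and folding back:
Start with 8.
6 + 1/(8/1) = 6 + 1/8 = 49/8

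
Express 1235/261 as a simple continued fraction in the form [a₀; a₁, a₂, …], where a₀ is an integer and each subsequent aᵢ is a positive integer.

[4; 1, 2, 1, 2, 1, 2, 6]

1235 ÷ 261 → quotient 4, remainder 191
261 ÷ 191 → quotient 1, remainder 70
191 ÷ 70 → quotient 2, remainder 51
70 ÷ 51 → quotient 1, remainder 19
51 ÷ 19 → quotient 2, remainder 13
19 ÷ 13 → quotient 1, remainder 6
13 ÷ 6 → quotient 2, remainder 1
6 ÷ 1 → quotient 6, remainder 0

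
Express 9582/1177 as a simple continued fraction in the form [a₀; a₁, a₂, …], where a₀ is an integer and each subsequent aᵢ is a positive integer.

[8; 7, 11, 15]

Repeatedly divide and take the remainder:
9582 ÷ 1177 → quotient 8, remainder 166
1177 ÷ 166 → quotient 7, remainder 15
166 ÷ 15 → quotient 11, remainder 1
15 ÷ 1 → quotient 15, remainder 0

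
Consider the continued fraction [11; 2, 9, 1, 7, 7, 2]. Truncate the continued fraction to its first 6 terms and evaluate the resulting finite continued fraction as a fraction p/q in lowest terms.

13576/1183

a_0 = 11: 11/1
a_1 = 2: 23/2
a_2 = 9: 218/19
a_3 = 1: 241/21
a_4 = 7: 1905/166
a_5 = 7: 13576/1183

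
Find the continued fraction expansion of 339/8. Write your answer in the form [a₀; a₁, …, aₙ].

[42; 2, 1, 2]

⌊339/8⌋ = 42, remainder 3
⌊8/3⌋ = 2, remainder 2
⌊3/2⌋ = 1, remainder 1
⌊2/1⌋ = 2, remainder 0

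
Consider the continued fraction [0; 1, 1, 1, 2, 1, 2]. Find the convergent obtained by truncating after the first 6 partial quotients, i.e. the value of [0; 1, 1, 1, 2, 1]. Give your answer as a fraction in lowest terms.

Start with 1.
2 + 1/(1/1) = 2 + 1/1 = 3/1
1 + 1/(3/1) = 1 + 1/3 = 4/3
1 + 1/(4/3) = 1 + 3/4 = 7/4
1 + 1/(7/4) = 1 + 4/7 = 11/7
0 + 1/(11/7) = 0 + 7/11 = 7/11

7/11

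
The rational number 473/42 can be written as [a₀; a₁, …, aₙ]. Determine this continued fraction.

[11; 3, 1, 4, 2]

473 = 11·42 + 11, so a_0 = 11
42 = 3·11 + 9, so a_1 = 3
11 = 1·9 + 2, so a_2 = 1
9 = 4·2 + 1, so a_3 = 4
2 = 2·1 + 0, so a_4 = 2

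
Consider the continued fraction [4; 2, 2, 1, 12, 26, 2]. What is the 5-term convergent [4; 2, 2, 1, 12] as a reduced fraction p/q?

394/89

Start with 12.
1 + 1/(12/1) = 1 + 1/12 = 13/12
2 + 1/(13/12) = 2 + 12/13 = 38/13
2 + 1/(38/13) = 2 + 13/38 = 89/38
4 + 1/(89/38) = 4 + 38/89 = 394/89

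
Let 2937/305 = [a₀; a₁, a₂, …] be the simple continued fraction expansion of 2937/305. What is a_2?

Run the Euclidean algorithm, recording each quotient:
2937 ÷ 305 → quotient 9, remainder 192
305 ÷ 192 → quotient 1, remainder 113
192 ÷ 113 → quotient 1, remainder 79

1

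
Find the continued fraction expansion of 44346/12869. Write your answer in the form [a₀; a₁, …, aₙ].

[3; 2, 4, 7, 1, 18, 2, 4]

Run the Euclidean algorithm, recording each quotient:
44346 = 3·12869 + 5739, so a_0 = 3
12869 = 2·5739 + 1391, so a_1 = 2
5739 = 4·1391 + 175, so a_2 = 4
1391 = 7·175 + 166, so a_3 = 7
175 = 1·166 + 9, so a_4 = 1
166 = 18·9 + 4, so a_5 = 18
9 = 2·4 + 1, so a_6 = 2
4 = 4·1 + 0, so a_7 = 4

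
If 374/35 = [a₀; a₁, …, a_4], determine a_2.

374 ÷ 35 → quotient 10, remainder 24
35 ÷ 24 → quotient 1, remainder 11
24 ÷ 11 → quotient 2, remainder 2

2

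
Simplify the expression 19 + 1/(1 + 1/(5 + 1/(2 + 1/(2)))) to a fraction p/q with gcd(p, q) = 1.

Start with 2.
2 + 1/(2/1) = 2 + 1/2 = 5/2
5 + 1/(5/2) = 5 + 2/5 = 27/5
1 + 1/(27/5) = 1 + 5/27 = 32/27
19 + 1/(32/27) = 19 + 27/32 = 635/32

635/32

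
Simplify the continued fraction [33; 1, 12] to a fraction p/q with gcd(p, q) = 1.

441/13

Start with 12.
1 + 1/(12/1) = 1 + 1/12 = 13/12
33 + 1/(13/12) = 33 + 12/13 = 441/13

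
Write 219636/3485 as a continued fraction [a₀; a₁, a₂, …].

[63; 43, 40, 2]

219636 = 63·3485 + 81, so a_0 = 63
3485 = 43·81 + 2, so a_1 = 43
81 = 40·2 + 1, so a_2 = 40
2 = 2·1 + 0, so a_3 = 2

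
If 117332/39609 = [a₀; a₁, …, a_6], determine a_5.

⌊117332/39609⌋ = 2, remainder 38114
⌊39609/38114⌋ = 1, remainder 1495
⌊38114/1495⌋ = 25, remainder 739
⌊1495/739⌋ = 2, remainder 17
⌊739/17⌋ = 43, remainder 8
⌊17/8⌋ = 2, remainder 1

2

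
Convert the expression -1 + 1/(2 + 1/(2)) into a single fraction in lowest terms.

-3/5

Use the convergent recurrence hₖ = aₖ·hₖ₋₁ + hₖ₋₂ (and likewise for the denominators kₖ):
a_0 = -1: -1/1
a_1 = 2: -1/2
a_2 = 2: -3/5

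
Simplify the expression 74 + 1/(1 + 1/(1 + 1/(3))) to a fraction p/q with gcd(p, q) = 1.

522/7

Use the convergent recurrence hₖ = aₖ·hₖ₋₁ + hₖ₋₂ (and likewise for the denominators kₖ):
a_0 = 74: 74/1
a_1 = 1: 75/1
a_2 = 1: 149/2
a_3 = 3: 522/7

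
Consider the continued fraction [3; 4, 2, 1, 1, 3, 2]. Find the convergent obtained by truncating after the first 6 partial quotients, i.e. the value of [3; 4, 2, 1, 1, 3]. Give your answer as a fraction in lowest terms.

Start with 3.
1 + 1/(3/1) = 1 + 1/3 = 4/3
1 + 1/(4/3) = 1 + 3/4 = 7/4
2 + 1/(7/4) = 2 + 4/7 = 18/7
4 + 1/(18/7) = 4 + 7/18 = 79/18
3 + 1/(79/18) = 3 + 18/79 = 255/79

255/79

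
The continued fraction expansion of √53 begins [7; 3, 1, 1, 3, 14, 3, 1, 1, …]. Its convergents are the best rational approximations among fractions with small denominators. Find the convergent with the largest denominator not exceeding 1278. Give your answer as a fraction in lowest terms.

a_0 = 7: 7/1  (≤ bound)
a_1 = 3: 22/3  (≤ bound)
a_2 = 1: 29/4  (≤ bound)
a_3 = 1: 51/7  (≤ bound)
a_4 = 3: 182/25  (≤ bound)
a_5 = 14: 2599/357  (≤ bound)
a_6 = 3: 7979/1096  (≤ bound)
a_7 = 1: 10578/1453  (> 1278, stop)

7979/1096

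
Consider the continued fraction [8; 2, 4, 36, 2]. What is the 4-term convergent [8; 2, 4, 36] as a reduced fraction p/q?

a_0 = 8: 8/1
a_1 = 2: 17/2
a_2 = 4: 76/9
a_3 = 36: 2753/326

2753/326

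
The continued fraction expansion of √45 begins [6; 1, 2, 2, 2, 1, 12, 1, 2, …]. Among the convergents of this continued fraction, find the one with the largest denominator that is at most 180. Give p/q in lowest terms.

161/24

a_0 = 6: 6/1  (≤ bound)
a_1 = 1: 7/1  (≤ bound)
a_2 = 2: 20/3  (≤ bound)
a_3 = 2: 47/7  (≤ bound)
a_4 = 2: 114/17  (≤ bound)
a_5 = 1: 161/24  (≤ bound)
a_6 = 12: 2046/305  (> 180, stop)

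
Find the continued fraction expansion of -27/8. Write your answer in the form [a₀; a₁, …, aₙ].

-27 = -4·8 + 5, so a_0 = -4
8 = 1·5 + 3, so a_1 = 1
5 = 1·3 + 2, so a_2 = 1
3 = 1·2 + 1, so a_3 = 1
2 = 2·1 + 0, so a_4 = 2

[-4; 1, 1, 1, 2]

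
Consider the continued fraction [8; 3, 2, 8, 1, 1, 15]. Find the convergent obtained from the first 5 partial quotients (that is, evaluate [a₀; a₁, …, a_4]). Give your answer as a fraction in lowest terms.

Compute successive convergents:
a_0 = 8: 8/1
a_1 = 3: 25/3
a_2 = 2: 58/7
a_3 = 8: 489/59
a_4 = 1: 547/66

547/66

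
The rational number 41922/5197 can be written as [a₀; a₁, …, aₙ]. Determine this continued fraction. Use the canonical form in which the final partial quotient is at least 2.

41922 ÷ 5197 → quotient 8, remainder 346
5197 ÷ 346 → quotient 15, remainder 7
346 ÷ 7 → quotient 49, remainder 3
7 ÷ 3 → quotient 2, remainder 1
3 ÷ 1 → quotient 3, remainder 0

[8; 15, 49, 2, 3]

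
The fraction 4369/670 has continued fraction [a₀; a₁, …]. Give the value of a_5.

4369 ÷ 670 → quotient 6, remainder 349
670 ÷ 349 → quotient 1, remainder 321
349 ÷ 321 → quotient 1, remainder 28
321 ÷ 28 → quotient 11, remainder 13
28 ÷ 13 → quotient 2, remainder 2
13 ÷ 2 → quotient 6, remainder 1

6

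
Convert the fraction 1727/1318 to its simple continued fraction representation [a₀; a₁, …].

1727 ÷ 1318 → quotient 1, remainder 409
1318 ÷ 409 → quotient 3, remainder 91
409 ÷ 91 → quotient 4, remainder 45
91 ÷ 45 → quotient 2, remainder 1
45 ÷ 1 → quotient 45, remainder 0

[1; 3, 4, 2, 45]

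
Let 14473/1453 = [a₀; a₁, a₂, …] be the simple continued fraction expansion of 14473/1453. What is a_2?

14473 ÷ 1453 → quotient 9, remainder 1396
1453 ÷ 1396 → quotient 1, remainder 57
1396 ÷ 57 → quotient 24, remainder 28

24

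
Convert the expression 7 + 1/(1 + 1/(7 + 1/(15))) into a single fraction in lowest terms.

953/121

a_0 = 7: 7/1
a_1 = 1: 8/1
a_2 = 7: 63/8
a_3 = 15: 953/121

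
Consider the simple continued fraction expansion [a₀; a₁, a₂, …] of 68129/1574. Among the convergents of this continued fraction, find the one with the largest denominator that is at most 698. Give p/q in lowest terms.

List convergents until the denominator exceeds the bound:
a_0 = 43: 43/1  (≤ bound)
a_1 = 3: 130/3  (≤ bound)
a_2 = 1: 173/4  (≤ bound)
a_3 = 1: 303/7  (≤ bound)
a_4 = 11: 3506/81  (≤ bound)
a_5 = 3: 10821/250  (≤ bound)
a_6 = 1: 14327/331  (≤ bound)
a_7 = 4: 68129/1574  (> 698, stop)

14327/331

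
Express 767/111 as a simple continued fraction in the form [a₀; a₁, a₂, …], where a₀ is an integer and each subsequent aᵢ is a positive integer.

Run the Euclidean algorithm, recording each quotient:
⌊767/111⌋ = 6, remainder 101
⌊111/101⌋ = 1, remainder 10
⌊101/10⌋ = 10, remainder 1
⌊10/1⌋ = 10, remainder 0

[6; 1, 10, 10]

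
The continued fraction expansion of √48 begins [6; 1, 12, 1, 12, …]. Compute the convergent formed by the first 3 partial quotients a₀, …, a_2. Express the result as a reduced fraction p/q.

90/13

a_0 = 6: 6/1
a_1 = 1: 7/1
a_2 = 12: 90/13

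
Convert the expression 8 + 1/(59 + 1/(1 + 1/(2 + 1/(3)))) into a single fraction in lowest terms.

Start with 3.
2 + 1/(3/1) = 2 + 1/3 = 7/3
1 + 1/(7/3) = 1 + 3/7 = 10/7
59 + 1/(10/7) = 59 + 7/10 = 597/10
8 + 1/(597/10) = 8 + 10/597 = 4786/597

4786/597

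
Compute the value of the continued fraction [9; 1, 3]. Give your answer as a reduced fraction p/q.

Start with 3.
1 + 1/(3/1) = 1 + 1/3 = 4/3
9 + 1/(4/3) = 9 + 3/4 = 39/4

39/4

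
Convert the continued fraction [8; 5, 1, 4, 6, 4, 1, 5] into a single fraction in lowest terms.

Starting at the tail and folding back:
Start with 5.
1 + 1/(5/1) = 1 + 1/5 = 6/5
4 + 1/(6/5) = 4 + 5/6 = 29/6
6 + 1/(29/6) = 6 + 6/29 = 180/29
4 + 1/(180/29) = 4 + 29/180 = 749/180
1 + 1/(749/180) = 1 + 180/749 = 929/749
5 + 1/(929/749) = 5 + 749/929 = 5394/929
8 + 1/(5394/929) = 8 + 929/5394 = 44081/5394

44081/5394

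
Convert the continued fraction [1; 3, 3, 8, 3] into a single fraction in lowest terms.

337/259

Compute successive convergents:
a_0 = 1: 1/1
a_1 = 3: 4/3
a_2 = 3: 13/10
a_3 = 8: 108/83
a_4 = 3: 337/259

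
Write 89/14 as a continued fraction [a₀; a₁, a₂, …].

[6; 2, 1, 4]

⌊89/14⌋ = 6, remainder 5
⌊14/5⌋ = 2, remainder 4
⌊5/4⌋ = 1, remainder 1
⌊4/1⌋ = 4, remainder 0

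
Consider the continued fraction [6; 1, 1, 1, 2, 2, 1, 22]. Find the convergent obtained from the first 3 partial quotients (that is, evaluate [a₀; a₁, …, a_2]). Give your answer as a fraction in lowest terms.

13/2

Start with 1.
1 + 1/(1/1) = 1 + 1/1 = 2/1
6 + 1/(2/1) = 6 + 1/2 = 13/2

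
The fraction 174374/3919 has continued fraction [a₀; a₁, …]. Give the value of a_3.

174374 ÷ 3919 → quotient 44, remainder 1938
3919 ÷ 1938 → quotient 2, remainder 43
1938 ÷ 43 → quotient 45, remainder 3
43 ÷ 3 → quotient 14, remainder 1

14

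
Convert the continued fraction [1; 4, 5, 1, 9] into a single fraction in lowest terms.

Build up convergents one term at a time:
a_0 = 1: 1/1
a_1 = 4: 5/4
a_2 = 5: 26/21
a_3 = 1: 31/25
a_4 = 9: 305/246

305/246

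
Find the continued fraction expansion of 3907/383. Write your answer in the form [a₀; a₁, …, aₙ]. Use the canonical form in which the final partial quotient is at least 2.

⌊3907/383⌋ = 10, remainder 77
⌊383/77⌋ = 4, remainder 75
⌊77/75⌋ = 1, remainder 2
⌊75/2⌋ = 37, remainder 1
⌊2/1⌋ = 2, remainder 0

[10; 4, 1, 37, 2]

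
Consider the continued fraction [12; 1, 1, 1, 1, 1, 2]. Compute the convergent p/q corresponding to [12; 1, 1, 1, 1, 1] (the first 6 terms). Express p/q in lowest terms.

Compute successive convergents:
a_0 = 12: 12/1
a_1 = 1: 13/1
a_2 = 1: 25/2
a_3 = 1: 38/3
a_4 = 1: 63/5
a_5 = 1: 101/8

101/8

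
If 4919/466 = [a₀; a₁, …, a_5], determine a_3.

3

4919 = 10·466 + 259, so a_0 = 10
466 = 1·259 + 207, so a_1 = 1
259 = 1·207 + 52, so a_2 = 1
207 = 3·52 + 51, so a_3 = 3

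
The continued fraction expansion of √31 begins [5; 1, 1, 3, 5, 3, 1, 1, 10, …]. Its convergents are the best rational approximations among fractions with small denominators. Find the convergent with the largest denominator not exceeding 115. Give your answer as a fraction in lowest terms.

206/37

a_0 = 5: 5/1  (≤ bound)
a_1 = 1: 6/1  (≤ bound)
a_2 = 1: 11/2  (≤ bound)
a_3 = 3: 39/7  (≤ bound)
a_4 = 5: 206/37  (≤ bound)
a_5 = 3: 657/118  (> 115, stop)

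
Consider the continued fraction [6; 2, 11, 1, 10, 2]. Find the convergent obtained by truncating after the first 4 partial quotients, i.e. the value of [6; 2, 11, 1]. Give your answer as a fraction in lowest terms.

162/25

Work from the innermost term outward:
Start with 1.
11 + 1/(1/1) = 11 + 1/1 = 12/1
2 + 1/(12/1) = 2 + 1/12 = 25/12
6 + 1/(25/12) = 6 + 12/25 = 162/25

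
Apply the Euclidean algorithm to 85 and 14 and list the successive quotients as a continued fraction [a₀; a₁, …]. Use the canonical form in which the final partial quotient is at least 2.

[6; 14]

85 ÷ 14 → quotient 6, remainder 1
14 ÷ 1 → quotient 14, remainder 0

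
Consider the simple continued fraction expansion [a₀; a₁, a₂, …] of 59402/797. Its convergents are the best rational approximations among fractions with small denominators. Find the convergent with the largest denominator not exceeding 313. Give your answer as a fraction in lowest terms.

List convergents until the denominator exceeds the bound:
a_0 = 74: 74/1  (≤ bound)
a_1 = 1: 75/1  (≤ bound)
a_2 = 1: 149/2  (≤ bound)
a_3 = 7: 1118/15  (≤ bound)
a_4 = 3: 3503/47  (≤ bound)
a_5 = 5: 18633/250  (≤ bound)
a_6 = 3: 59402/797  (> 313, stop)

18633/250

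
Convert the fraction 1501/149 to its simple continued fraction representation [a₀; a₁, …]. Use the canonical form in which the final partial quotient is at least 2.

[10; 13, 1, 1, 5]

1501 ÷ 149 → quotient 10, remainder 11
149 ÷ 11 → quotient 13, remainder 6
11 ÷ 6 → quotient 1, remainder 5
6 ÷ 5 → quotient 1, remainder 1
5 ÷ 1 → quotient 5, remainder 0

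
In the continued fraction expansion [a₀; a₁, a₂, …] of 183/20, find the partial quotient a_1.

6

183 ÷ 20 → quotient 9, remainder 3
20 ÷ 3 → quotient 6, remainder 2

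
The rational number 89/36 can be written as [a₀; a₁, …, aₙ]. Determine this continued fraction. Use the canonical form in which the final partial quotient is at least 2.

[2; 2, 8, 2]

89 = 2·36 + 17, so a_0 = 2
36 = 2·17 + 2, so a_1 = 2
17 = 8·2 + 1, so a_2 = 8
2 = 2·1 + 0, so a_3 = 2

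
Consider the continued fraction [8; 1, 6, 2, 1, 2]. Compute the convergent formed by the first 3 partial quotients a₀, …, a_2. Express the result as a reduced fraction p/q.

Work from the innermost term outward:
Start with 6.
1 + 1/(6/1) = 1 + 1/6 = 7/6
8 + 1/(7/6) = 8 + 6/7 = 62/7

62/7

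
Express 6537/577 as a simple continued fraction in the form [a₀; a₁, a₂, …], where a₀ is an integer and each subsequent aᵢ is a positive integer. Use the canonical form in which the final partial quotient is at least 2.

[11; 3, 27, 7]

Apply division with remainder until the remainder is 0:
6537 = 11·577 + 190, so a_0 = 11
577 = 3·190 + 7, so a_1 = 3
190 = 27·7 + 1, so a_2 = 27
7 = 7·1 + 0, so a_3 = 7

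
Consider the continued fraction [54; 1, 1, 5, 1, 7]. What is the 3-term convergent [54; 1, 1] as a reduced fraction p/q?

Build up convergents one term at a time:
a_0 = 54: 54/1
a_1 = 1: 55/1
a_2 = 1: 109/2

109/2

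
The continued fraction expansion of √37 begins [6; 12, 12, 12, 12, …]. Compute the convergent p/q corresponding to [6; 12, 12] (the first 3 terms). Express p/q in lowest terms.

882/145

Work from the innermost term outward:
Start with 12.
12 + 1/(12/1) = 12 + 1/12 = 145/12
6 + 1/(145/12) = 6 + 12/145 = 882/145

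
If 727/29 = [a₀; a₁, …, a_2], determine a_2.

2

Repeatedly divide and take the remainder:
727 = 25·29 + 2, so a_0 = 25
29 = 14·2 + 1, so a_1 = 14
2 = 2·1 + 0, so a_2 = 2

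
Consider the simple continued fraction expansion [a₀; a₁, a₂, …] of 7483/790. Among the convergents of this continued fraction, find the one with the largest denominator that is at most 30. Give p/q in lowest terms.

161/17

a_0 = 9: 9/1  (≤ bound)
a_1 = 2: 19/2  (≤ bound)
a_2 = 8: 161/17  (≤ bound)
a_3 = 2: 341/36  (> 30, stop)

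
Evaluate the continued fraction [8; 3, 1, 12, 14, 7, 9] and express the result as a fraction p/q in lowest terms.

383117/46411

Start with 9.
7 + 1/(9/1) = 7 + 1/9 = 64/9
14 + 1/(64/9) = 14 + 9/64 = 905/64
12 + 1/(905/64) = 12 + 64/905 = 10924/905
1 + 1/(10924/905) = 1 + 905/10924 = 11829/10924
3 + 1/(11829/10924) = 3 + 10924/11829 = 46411/11829
8 + 1/(46411/11829) = 8 + 11829/46411 = 383117/46411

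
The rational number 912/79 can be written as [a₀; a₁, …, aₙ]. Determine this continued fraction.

[11; 1, 1, 5, 7]

Repeatedly divide and take the remainder:
912 ÷ 79 → quotient 11, remainder 43
79 ÷ 43 → quotient 1, remainder 36
43 ÷ 36 → quotient 1, remainder 7
36 ÷ 7 → quotient 5, remainder 1
7 ÷ 1 → quotient 7, remainder 0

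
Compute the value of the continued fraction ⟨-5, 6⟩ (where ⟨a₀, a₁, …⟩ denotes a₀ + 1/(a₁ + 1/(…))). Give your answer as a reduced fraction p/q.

-29/6

Work from the innermost term outward:
Start with 6.
-5 + 1/(6/1) = -5 + 1/6 = -29/6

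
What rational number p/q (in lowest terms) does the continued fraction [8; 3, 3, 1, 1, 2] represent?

490/59

a_0 = 8: 8/1
a_1 = 3: 25/3
a_2 = 3: 83/10
a_3 = 1: 108/13
a_4 = 1: 191/23
a_5 = 2: 490/59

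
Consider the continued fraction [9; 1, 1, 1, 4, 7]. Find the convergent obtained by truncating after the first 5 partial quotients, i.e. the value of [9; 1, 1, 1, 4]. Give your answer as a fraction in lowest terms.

Start with 4.
1 + 1/(4/1) = 1 + 1/4 = 5/4
1 + 1/(5/4) = 1 + 4/5 = 9/5
1 + 1/(9/5) = 1 + 5/9 = 14/9
9 + 1/(14/9) = 9 + 9/14 = 135/14

135/14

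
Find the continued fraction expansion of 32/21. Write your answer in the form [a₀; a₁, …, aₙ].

[1; 1, 1, 10]

Apply division with remainder until the remainder is 0:
32 = 1·21 + 11, so a_0 = 1
21 = 1·11 + 10, so a_1 = 1
11 = 1·10 + 1, so a_2 = 1
10 = 10·1 + 0, so a_3 = 10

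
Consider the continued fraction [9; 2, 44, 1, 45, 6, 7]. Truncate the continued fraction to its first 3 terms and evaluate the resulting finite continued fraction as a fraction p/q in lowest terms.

845/89

Collapse the nested fraction from the inside out:
Start with 44.
2 + 1/(44/1) = 2 + 1/44 = 89/44
9 + 1/(89/44) = 9 + 44/89 = 845/89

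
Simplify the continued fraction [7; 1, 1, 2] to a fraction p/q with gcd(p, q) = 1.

Compute successive convergents:
a_0 = 7: 7/1
a_1 = 1: 8/1
a_2 = 1: 15/2
a_3 = 2: 38/5

38/5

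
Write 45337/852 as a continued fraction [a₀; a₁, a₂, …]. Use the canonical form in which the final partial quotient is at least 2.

[53; 4, 1, 2, 2, 2, 2, 4]

45337 ÷ 852 → quotient 53, remainder 181
852 ÷ 181 → quotient 4, remainder 128
181 ÷ 128 → quotient 1, remainder 53
128 ÷ 53 → quotient 2, remainder 22
53 ÷ 22 → quotient 2, remainder 9
22 ÷ 9 → quotient 2, remainder 4
9 ÷ 4 → quotient 2, remainder 1
4 ÷ 1 → quotient 4, remainder 0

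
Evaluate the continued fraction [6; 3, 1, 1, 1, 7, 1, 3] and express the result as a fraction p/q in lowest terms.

2315/369

Starting at the tail and folding back:
Start with 3.
1 + 1/(3/1) = 1 + 1/3 = 4/3
7 + 1/(4/3) = 7 + 3/4 = 31/4
1 + 1/(31/4) = 1 + 4/31 = 35/31
1 + 1/(35/31) = 1 + 31/35 = 66/35
1 + 1/(66/35) = 1 + 35/66 = 101/66
3 + 1/(101/66) = 3 + 66/101 = 369/101
6 + 1/(369/101) = 6 + 101/369 = 2315/369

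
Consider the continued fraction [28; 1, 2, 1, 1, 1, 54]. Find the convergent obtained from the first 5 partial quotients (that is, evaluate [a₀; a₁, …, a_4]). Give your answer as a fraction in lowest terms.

Work from the innermost term outward:
Start with 1.
1 + 1/(1/1) = 1 + 1/1 = 2/1
2 + 1/(2/1) = 2 + 1/2 = 5/2
1 + 1/(5/2) = 1 + 2/5 = 7/5
28 + 1/(7/5) = 28 + 5/7 = 201/7

201/7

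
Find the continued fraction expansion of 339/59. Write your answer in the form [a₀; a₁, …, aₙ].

[5; 1, 2, 1, 14]

⌊339/59⌋ = 5, remainder 44
⌊59/44⌋ = 1, remainder 15
⌊44/15⌋ = 2, remainder 14
⌊15/14⌋ = 1, remainder 1
⌊14/1⌋ = 14, remainder 0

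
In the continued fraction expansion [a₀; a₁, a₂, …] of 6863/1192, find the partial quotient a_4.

36

⌊6863/1192⌋ = 5, remainder 903
⌊1192/903⌋ = 1, remainder 289
⌊903/289⌋ = 3, remainder 36
⌊289/36⌋ = 8, remainder 1
⌊36/1⌋ = 36, remainder 0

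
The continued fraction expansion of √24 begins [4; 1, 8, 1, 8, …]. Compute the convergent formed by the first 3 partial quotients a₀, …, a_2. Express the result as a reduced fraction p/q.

a_0 = 4: 4/1
a_1 = 1: 5/1
a_2 = 8: 44/9

44/9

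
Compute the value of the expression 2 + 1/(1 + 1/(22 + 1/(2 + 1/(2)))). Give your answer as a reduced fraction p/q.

346/117

Work from the innermost term outward:
Start with 2.
2 + 1/(2/1) = 2 + 1/2 = 5/2
22 + 1/(5/2) = 22 + 2/5 = 112/5
1 + 1/(112/5) = 1 + 5/112 = 117/112
2 + 1/(117/112) = 2 + 112/117 = 346/117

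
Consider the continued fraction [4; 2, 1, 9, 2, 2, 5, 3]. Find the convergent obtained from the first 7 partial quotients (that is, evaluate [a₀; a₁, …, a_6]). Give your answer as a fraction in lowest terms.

3545/816

Collapse the nested fraction from the inside out:
Start with 5.
2 + 1/(5/1) = 2 + 1/5 = 11/5
2 + 1/(11/5) = 2 + 5/11 = 27/11
9 + 1/(27/11) = 9 + 11/27 = 254/27
1 + 1/(254/27) = 1 + 27/254 = 281/254
2 + 1/(281/254) = 2 + 254/281 = 816/281
4 + 1/(816/281) = 4 + 281/816 = 3545/816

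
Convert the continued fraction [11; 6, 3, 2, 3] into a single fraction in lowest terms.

Start with 3.
2 + 1/(3/1) = 2 + 1/3 = 7/3
3 + 1/(7/3) = 3 + 3/7 = 24/7
6 + 1/(24/7) = 6 + 7/24 = 151/24
11 + 1/(151/24) = 11 + 24/151 = 1685/151

1685/151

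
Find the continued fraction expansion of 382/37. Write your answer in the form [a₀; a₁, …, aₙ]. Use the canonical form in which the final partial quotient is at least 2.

[10; 3, 12]

382 ÷ 37 → quotient 10, remainder 12
37 ÷ 12 → quotient 3, remainder 1
12 ÷ 1 → quotient 12, remainder 0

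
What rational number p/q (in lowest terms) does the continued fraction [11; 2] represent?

Work from the innermost term outward:
Start with 2.
11 + 1/(2/1) = 11 + 1/2 = 23/2

23/2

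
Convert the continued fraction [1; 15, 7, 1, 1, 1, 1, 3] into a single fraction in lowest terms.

Use the convergent recurrence hₖ = aₖ·hₖ₋₁ + hₖ₋₂ (and likewise for the denominators kₖ):
a_0 = 1: 1/1
a_1 = 15: 16/15
a_2 = 7: 113/106
a_3 = 1: 129/121
a_4 = 1: 242/227
a_5 = 1: 371/348
a_6 = 1: 613/575
a_7 = 3: 2210/2073

2210/2073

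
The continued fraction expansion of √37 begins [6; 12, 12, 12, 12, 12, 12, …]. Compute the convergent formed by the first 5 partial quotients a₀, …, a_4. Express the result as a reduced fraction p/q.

Compute successive convergents:
a_0 = 6: 6/1
a_1 = 12: 73/12
a_2 = 12: 882/145
a_3 = 12: 10657/1752
a_4 = 12: 128766/21169

128766/21169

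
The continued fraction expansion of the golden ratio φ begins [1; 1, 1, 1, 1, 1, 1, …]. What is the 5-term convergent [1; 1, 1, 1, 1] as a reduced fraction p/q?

8/5

Start with 1.
1 + 1/(1/1) = 1 + 1/1 = 2/1
1 + 1/(2/1) = 1 + 1/2 = 3/2
1 + 1/(3/2) = 1 + 2/3 = 5/3
1 + 1/(5/3) = 1 + 3/5 = 8/5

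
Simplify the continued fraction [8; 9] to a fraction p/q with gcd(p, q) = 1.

73/9

Starting at the tail and folding back:
Start with 9.
8 + 1/(9/1) = 8 + 1/9 = 73/9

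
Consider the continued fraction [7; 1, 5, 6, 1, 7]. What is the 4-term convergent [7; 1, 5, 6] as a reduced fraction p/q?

290/37

Build up convergents one term at a time:
a_0 = 7: 7/1
a_1 = 1: 8/1
a_2 = 5: 47/6
a_3 = 6: 290/37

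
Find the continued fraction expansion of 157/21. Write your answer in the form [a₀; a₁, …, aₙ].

Repeatedly divide and take the remainder:
157 ÷ 21 → quotient 7, remainder 10
21 ÷ 10 → quotient 2, remainder 1
10 ÷ 1 → quotient 10, remainder 0

[7; 2, 10]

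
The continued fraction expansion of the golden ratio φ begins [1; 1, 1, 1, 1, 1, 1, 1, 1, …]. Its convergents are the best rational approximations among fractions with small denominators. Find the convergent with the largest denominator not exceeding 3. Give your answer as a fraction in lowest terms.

a_0 = 1: 1/1  (≤ bound)
a_1 = 1: 2/1  (≤ bound)
a_2 = 1: 3/2  (≤ bound)
a_3 = 1: 5/3  (≤ bound)
a_4 = 1: 8/5  (> 3, stop)

5/3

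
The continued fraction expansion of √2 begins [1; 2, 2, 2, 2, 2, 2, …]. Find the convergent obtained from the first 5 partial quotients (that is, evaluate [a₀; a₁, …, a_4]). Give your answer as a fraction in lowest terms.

41/29

Start with 2.
2 + 1/(2/1) = 2 + 1/2 = 5/2
2 + 1/(5/2) = 2 + 2/5 = 12/5
2 + 1/(12/5) = 2 + 5/12 = 29/12
1 + 1/(29/12) = 1 + 12/29 = 41/29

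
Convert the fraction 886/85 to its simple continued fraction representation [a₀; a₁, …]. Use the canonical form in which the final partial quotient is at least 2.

Repeatedly divide and take the remainder:
⌊886/85⌋ = 10, remainder 36
⌊85/36⌋ = 2, remainder 13
⌊36/13⌋ = 2, remainder 10
⌊13/10⌋ = 1, remainder 3
⌊10/3⌋ = 3, remainder 1
⌊3/1⌋ = 3, remainder 0

[10; 2, 2, 1, 3, 3]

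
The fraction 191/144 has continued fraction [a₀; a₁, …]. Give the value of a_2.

15

Repeatedly divide and take the remainder:
⌊191/144⌋ = 1, remainder 47
⌊144/47⌋ = 3, remainder 3
⌊47/3⌋ = 15, remainder 2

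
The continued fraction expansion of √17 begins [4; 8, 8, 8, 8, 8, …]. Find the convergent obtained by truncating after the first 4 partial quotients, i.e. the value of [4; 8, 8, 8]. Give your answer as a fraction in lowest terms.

2177/528

a_0 = 4: 4/1
a_1 = 8: 33/8
a_2 = 8: 268/65
a_3 = 8: 2177/528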